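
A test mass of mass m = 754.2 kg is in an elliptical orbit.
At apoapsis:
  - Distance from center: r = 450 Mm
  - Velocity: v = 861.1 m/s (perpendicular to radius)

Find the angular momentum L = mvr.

Convert to SI: r = 450 Mm = 4.5e+08 m.
Since v is perpendicular to r, L = m · v · r.
L = 754.2 · 861.1 · 4.5e+08 kg·m²/s ≈ 2.922e+14 kg·m²/s.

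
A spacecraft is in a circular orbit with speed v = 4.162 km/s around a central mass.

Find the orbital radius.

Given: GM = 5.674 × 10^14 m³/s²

Convert to SI: v = 4.162 km/s = 4162 m/s.
For a circular orbit, v² = GM / r, so r = GM / v².
r = 5.674e+14 / (4162)² m ≈ 3.276e+07 m = 32.76 Mm.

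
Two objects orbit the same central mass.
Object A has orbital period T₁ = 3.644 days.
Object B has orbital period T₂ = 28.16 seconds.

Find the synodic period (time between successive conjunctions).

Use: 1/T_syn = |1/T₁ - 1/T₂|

Convert to SI: T₁ = 3.644 days = 314842 s.
T_syn = |T₁ · T₂ / (T₁ − T₂)|.
T_syn = |314842 · 28.16 / (314842 − 28.16)| s ≈ 28.16 s = 28.16 seconds.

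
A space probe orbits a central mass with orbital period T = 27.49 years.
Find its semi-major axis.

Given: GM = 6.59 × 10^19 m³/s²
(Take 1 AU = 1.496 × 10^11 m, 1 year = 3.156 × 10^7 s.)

Convert to SI: T = 27.49 years = 8.67584e+08 s.
Invert Kepler's third law: a = (GM · T² / (4π²))^(1/3).
Substituting T = 8.67584e+08 s and GM = 6.59e+19 m³/s²:
a = (6.59e+19 · (8.67584e+08)² / (4π²))^(1/3) m
a ≈ 1.079e+12 m = 7.213 AU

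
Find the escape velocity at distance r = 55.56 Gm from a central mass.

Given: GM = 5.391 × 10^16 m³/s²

Convert to SI: r = 55.56 Gm = 5.556e+10 m.
Escape velocity comes from setting total energy to zero: ½v² − GM/r = 0 ⇒ v_esc = √(2GM / r).
v_esc = √(2 · 5.391e+16 / 5.556e+10) m/s ≈ 1393 m/s = 1.393 km/s.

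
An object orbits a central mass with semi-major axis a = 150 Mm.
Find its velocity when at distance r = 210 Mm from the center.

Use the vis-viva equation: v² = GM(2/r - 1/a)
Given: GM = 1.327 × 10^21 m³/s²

Convert to SI: a = 150 Mm = 1.5e+08 m; r = 210 Mm = 2.1e+08 m.
Vis-viva: v = √(GM · (2/r − 1/a)).
2/r − 1/a = 2/2.1e+08 − 1/1.5e+08 = 2.85714e-09 m⁻¹.
v = √(1.327e+21 · 2.85714e-09) m/s ≈ 1.947e+06 m/s = 1947 km/s.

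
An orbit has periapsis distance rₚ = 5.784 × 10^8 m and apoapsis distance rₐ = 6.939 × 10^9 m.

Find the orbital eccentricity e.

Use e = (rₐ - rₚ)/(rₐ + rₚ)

e = (rₐ − rₚ) / (rₐ + rₚ).
e = (6.939e+09 − 5.784e+08) / (6.939e+09 + 5.784e+08) = 6.3606e+09 / 7.5174e+09 ≈ 0.8461.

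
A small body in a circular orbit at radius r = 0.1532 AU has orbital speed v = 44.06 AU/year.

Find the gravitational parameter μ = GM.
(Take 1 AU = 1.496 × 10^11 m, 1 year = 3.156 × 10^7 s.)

Convert to SI: r = 0.1532 AU = 2.29187e+10 m; v = 44.06 AU/year = 208852 m/s.
For a circular orbit v² = GM/r, so GM = v² · r.
GM = (208852)² · 2.29187e+10 m³/s² ≈ 9.997e+20 m³/s² = 9.997 × 10^20 m³/s².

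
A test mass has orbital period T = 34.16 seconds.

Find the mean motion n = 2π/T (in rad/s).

n = 2π / T.
n = 2π / 34.16 s ≈ 0.1839 rad/s.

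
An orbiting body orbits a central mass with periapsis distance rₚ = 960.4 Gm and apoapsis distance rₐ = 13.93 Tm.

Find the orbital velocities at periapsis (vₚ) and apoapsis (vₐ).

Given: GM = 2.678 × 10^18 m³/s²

Convert to SI: rₚ = 960.4 Gm = 9.604e+11 m; rₐ = 13.93 Tm = 1.393e+13 m.
Use the vis-viva equation v² = GM(2/r − 1/a) with a = (rₚ + rₐ)/2 = (9.604e+11 + 1.393e+13)/2 = 7.4452e+12 m.
vₚ = √(GM · (2/rₚ − 1/a)) = √(2.678e+18 · (2/9.604e+11 − 1/7.4452e+12)) m/s ≈ 2284 m/s = 2.284 km/s.
vₐ = √(GM · (2/rₐ − 1/a)) = √(2.678e+18 · (2/1.393e+13 − 1/7.4452e+12)) m/s ≈ 157.5 m/s = 157.5 m/s.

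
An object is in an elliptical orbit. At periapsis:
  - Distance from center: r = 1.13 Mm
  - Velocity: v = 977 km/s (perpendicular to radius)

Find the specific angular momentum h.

Convert to SI: r = 1.13 Mm = 1.13e+06 m; v = 977 km/s = 977000 m/s.
With v perpendicular to r, h = r · v.
h = 1.13e+06 · 977000 m²/s ≈ 1.104e+12 m²/s.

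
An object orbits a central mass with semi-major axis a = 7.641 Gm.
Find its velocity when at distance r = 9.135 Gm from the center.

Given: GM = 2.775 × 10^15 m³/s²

Convert to SI: a = 7.641 Gm = 7.641e+09 m; r = 9.135 Gm = 9.135e+09 m.
Vis-viva: v = √(GM · (2/r − 1/a)).
2/r − 1/a = 2/9.135e+09 − 1/7.641e+09 = 8.80652e-11 m⁻¹.
v = √(2.775e+15 · 8.80652e-11) m/s ≈ 494.3 m/s = 494.3 m/s.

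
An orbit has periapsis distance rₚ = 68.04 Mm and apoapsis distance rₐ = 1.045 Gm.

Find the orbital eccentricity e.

Convert to SI: rₚ = 68.04 Mm = 6.804e+07 m; rₐ = 1.045 Gm = 1.045e+09 m.
e = (rₐ − rₚ) / (rₐ + rₚ).
e = (1.045e+09 − 6.804e+07) / (1.045e+09 + 6.804e+07) = 9.7696e+08 / 1.11304e+09 ≈ 0.8777.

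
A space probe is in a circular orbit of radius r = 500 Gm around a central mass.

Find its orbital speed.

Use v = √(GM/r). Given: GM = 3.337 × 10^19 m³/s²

Convert to SI: r = 500 Gm = 5e+11 m.
For a circular orbit, gravity supplies the centripetal force, so v = √(GM / r).
v = √(3.337e+19 / 5e+11) m/s ≈ 8169 m/s = 8.169 km/s.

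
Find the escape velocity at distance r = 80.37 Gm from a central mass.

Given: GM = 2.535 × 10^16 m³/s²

Convert to SI: r = 80.37 Gm = 8.037e+10 m.
Escape velocity comes from setting total energy to zero: ½v² − GM/r = 0 ⇒ v_esc = √(2GM / r).
v_esc = √(2 · 2.535e+16 / 8.037e+10) m/s ≈ 794.2 m/s = 794.2 m/s.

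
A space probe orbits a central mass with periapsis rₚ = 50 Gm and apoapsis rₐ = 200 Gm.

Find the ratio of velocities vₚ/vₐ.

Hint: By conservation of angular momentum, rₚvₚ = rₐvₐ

Convert to SI: rₚ = 50 Gm = 5e+10 m; rₐ = 200 Gm = 2e+11 m.
Conservation of angular momentum gives rₚvₚ = rₐvₐ, so vₚ/vₐ = rₐ/rₚ.
vₚ/vₐ = 2e+11 / 5e+10 ≈ 4.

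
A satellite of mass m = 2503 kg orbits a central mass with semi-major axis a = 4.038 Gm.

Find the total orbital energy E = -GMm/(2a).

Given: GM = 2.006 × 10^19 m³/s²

Convert to SI: a = 4.038 Gm = 4.038e+09 m.
E = −GMm / (2a).
E = −2.006e+19 · 2503 / (2 · 4.038e+09) J ≈ -6.217e+12 J = -6.217 TJ.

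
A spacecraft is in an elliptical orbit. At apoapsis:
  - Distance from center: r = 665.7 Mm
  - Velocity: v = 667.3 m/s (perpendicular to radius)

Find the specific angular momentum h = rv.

Convert to SI: r = 665.7 Mm = 6.657e+08 m.
With v perpendicular to r, h = r · v.
h = 6.657e+08 · 667.3 m²/s ≈ 4.442e+11 m²/s.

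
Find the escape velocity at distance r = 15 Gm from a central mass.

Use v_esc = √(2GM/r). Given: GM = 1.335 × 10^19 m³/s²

Convert to SI: r = 15 Gm = 1.5e+10 m.
Escape velocity comes from setting total energy to zero: ½v² − GM/r = 0 ⇒ v_esc = √(2GM / r).
v_esc = √(2 · 1.335e+19 / 1.5e+10) m/s ≈ 4.219e+04 m/s = 42.19 km/s.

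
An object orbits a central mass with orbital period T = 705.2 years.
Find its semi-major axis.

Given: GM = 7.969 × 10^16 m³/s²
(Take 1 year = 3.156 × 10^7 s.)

Convert to SI: T = 705.2 years = 2.22561e+10 s.
Invert Kepler's third law: a = (GM · T² / (4π²))^(1/3).
Substituting T = 2.22561e+10 s and GM = 7.969e+16 m³/s²:
a = (7.969e+16 · (2.22561e+10)² / (4π²))^(1/3) m
a ≈ 1e+12 m = 1000 Gm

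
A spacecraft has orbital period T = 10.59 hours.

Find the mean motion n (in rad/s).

Convert to SI: T = 10.59 hours = 38124 s.
n = 2π / T.
n = 2π / 38124 s ≈ 0.0001648 rad/s.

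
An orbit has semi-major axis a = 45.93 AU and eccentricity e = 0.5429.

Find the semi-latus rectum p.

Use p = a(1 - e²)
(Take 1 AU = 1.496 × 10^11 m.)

Convert to SI: a = 45.93 AU = 6.87113e+12 m.
p = a (1 − e²).
p = 6.87113e+12 · (1 − (0.5429)²) = 6.87113e+12 · 0.70526 ≈ 4.846e+12 m = 32.39 AU.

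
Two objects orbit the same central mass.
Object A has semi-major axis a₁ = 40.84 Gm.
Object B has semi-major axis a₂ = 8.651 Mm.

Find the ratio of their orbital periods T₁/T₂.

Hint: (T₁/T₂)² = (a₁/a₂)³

Convert to SI: a₁ = 40.84 Gm = 4.084e+10 m; a₂ = 8.651 Mm = 8.651e+06 m.
From Kepler's third law, (T₁/T₂)² = (a₁/a₂)³, so T₁/T₂ = (a₁/a₂)^(3/2).
a₁/a₂ = 4.084e+10 / 8.651e+06 = 4720.84.
T₁/T₂ = (4720.84)^(3/2) ≈ 3.244e+05.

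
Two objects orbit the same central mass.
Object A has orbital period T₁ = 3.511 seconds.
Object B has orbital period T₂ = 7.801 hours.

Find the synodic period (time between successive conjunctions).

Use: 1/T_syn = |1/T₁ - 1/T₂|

Convert to SI: T₂ = 7.801 hours = 28083.6 s.
T_syn = |T₁ · T₂ / (T₁ − T₂)|.
T_syn = |3.511 · 28083.6 / (3.511 − 28083.6)| s ≈ 3.511 s = 3.511 seconds.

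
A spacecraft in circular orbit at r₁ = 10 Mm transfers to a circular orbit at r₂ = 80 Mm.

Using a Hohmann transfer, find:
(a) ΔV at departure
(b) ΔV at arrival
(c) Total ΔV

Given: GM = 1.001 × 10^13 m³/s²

Convert to SI: r₁ = 10 Mm = 1e+07 m; r₂ = 80 Mm = 8e+07 m.
Transfer semi-major axis: a_t = (r₁ + r₂)/2 = (1e+07 + 8e+07)/2 = 4.5e+07 m.
Circular speeds: v₁ = √(GM/r₁) = 1000.5 m/s, v₂ = √(GM/r₂) = 353.73 m/s.
Transfer speeds (vis-viva v² = GM(2/r − 1/a_t)): v₁ᵗ = 1334 m/s, v₂ᵗ = 166.75 m/s.
(a) ΔV₁ = |v₁ᵗ − v₁| ≈ 333.5 m/s = 333.5 m/s.
(b) ΔV₂ = |v₂ − v₂ᵗ| ≈ 187 m/s = 187 m/s.
(c) ΔV_total = ΔV₁ + ΔV₂ ≈ 520.5 m/s = 520.5 m/s.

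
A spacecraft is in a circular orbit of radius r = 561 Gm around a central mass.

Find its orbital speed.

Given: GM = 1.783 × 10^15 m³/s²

Convert to SI: r = 561 Gm = 5.61e+11 m.
For a circular orbit, gravity supplies the centripetal force, so v = √(GM / r).
v = √(1.783e+15 / 5.61e+11) m/s ≈ 56.38 m/s = 56.38 m/s.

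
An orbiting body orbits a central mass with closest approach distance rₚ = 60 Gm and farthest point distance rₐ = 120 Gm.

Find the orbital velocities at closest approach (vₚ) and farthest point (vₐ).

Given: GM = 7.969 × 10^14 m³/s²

Convert to SI: rₚ = 60 Gm = 6e+10 m; rₐ = 120 Gm = 1.2e+11 m.
Use the vis-viva equation v² = GM(2/r − 1/a) with a = (rₚ + rₐ)/2 = (6e+10 + 1.2e+11)/2 = 9e+10 m.
vₚ = √(GM · (2/rₚ − 1/a)) = √(7.969e+14 · (2/6e+10 − 1/9e+10)) m/s ≈ 133.1 m/s = 133.1 m/s.
vₐ = √(GM · (2/rₐ − 1/a)) = √(7.969e+14 · (2/1.2e+11 − 1/9e+10)) m/s ≈ 66.54 m/s = 66.54 m/s.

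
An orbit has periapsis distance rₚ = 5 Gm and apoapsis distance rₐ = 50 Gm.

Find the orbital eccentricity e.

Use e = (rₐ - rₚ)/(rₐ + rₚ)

Convert to SI: rₚ = 5 Gm = 5e+09 m; rₐ = 50 Gm = 5e+10 m.
e = (rₐ − rₚ) / (rₐ + rₚ).
e = (5e+10 − 5e+09) / (5e+10 + 5e+09) = 4.5e+10 / 5.5e+10 ≈ 0.8182.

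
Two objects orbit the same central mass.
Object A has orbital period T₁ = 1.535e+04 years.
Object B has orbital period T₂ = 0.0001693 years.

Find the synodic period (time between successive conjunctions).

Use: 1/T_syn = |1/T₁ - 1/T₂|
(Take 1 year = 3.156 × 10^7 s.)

Convert to SI: T₁ = 1.535e+04 years = 4.84446e+11 s; T₂ = 0.0001693 years = 5343.11 s.
T_syn = |T₁ · T₂ / (T₁ − T₂)|.
T_syn = |4.84446e+11 · 5343.11 / (4.84446e+11 − 5343.11)| s ≈ 5343 s = 0.0001693 years.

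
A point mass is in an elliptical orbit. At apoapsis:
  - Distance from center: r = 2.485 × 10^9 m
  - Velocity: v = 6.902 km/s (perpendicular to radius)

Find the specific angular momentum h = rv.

Convert to SI: v = 6.902 km/s = 6902 m/s.
With v perpendicular to r, h = r · v.
h = 2.485e+09 · 6902 m²/s ≈ 1.715e+13 m²/s.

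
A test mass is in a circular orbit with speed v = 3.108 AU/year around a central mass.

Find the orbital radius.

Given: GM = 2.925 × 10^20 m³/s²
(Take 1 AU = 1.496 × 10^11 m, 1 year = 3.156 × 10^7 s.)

Convert to SI: v = 3.108 AU/year = 14732.5 m/s.
For a circular orbit, v² = GM / r, so r = GM / v².
r = 2.925e+20 / (14732.5)² m ≈ 1.348e+12 m = 9.008 AU.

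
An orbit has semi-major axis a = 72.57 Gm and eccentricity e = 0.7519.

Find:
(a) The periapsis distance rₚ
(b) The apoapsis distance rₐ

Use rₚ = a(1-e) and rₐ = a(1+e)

Convert to SI: a = 72.57 Gm = 7.257e+10 m.
(a) rₚ = a(1 − e) = 7.257e+10 · (1 − 0.7519) = 7.257e+10 · 0.2481 ≈ 1.8e+10 m = 18 Gm.
(b) rₐ = a(1 + e) = 7.257e+10 · (1 + 0.7519) = 7.257e+10 · 1.7519 ≈ 1.271e+11 m = 127.1 Gm.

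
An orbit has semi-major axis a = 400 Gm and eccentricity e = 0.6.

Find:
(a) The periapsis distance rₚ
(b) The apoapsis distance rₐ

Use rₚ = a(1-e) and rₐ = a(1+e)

Convert to SI: a = 400 Gm = 4e+11 m.
(a) rₚ = a(1 − e) = 4e+11 · (1 − 0.6) = 4e+11 · 0.4 ≈ 1.6e+11 m = 160 Gm.
(b) rₐ = a(1 + e) = 4e+11 · (1 + 0.6) = 4e+11 · 1.6 ≈ 6.4e+11 m = 640 Gm.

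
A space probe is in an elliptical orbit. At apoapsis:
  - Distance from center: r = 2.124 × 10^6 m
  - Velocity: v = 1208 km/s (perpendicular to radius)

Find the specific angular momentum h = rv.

Convert to SI: v = 1208 km/s = 1.208e+06 m/s.
With v perpendicular to r, h = r · v.
h = 2.124e+06 · 1.208e+06 m²/s ≈ 2.566e+12 m²/s.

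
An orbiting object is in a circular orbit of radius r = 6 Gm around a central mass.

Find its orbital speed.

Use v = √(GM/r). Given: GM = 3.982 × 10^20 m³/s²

Convert to SI: r = 6 Gm = 6e+09 m.
For a circular orbit, gravity supplies the centripetal force, so v = √(GM / r).
v = √(3.982e+20 / 6e+09) m/s ≈ 2.576e+05 m/s = 257.6 km/s.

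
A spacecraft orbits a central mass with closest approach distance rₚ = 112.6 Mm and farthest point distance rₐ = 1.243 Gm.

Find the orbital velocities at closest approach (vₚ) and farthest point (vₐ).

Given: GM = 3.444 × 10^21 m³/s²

Convert to SI: rₚ = 112.6 Mm = 1.126e+08 m; rₐ = 1.243 Gm = 1.243e+09 m.
Use the vis-viva equation v² = GM(2/r − 1/a) with a = (rₚ + rₐ)/2 = (1.126e+08 + 1.243e+09)/2 = 6.778e+08 m.
vₚ = √(GM · (2/rₚ − 1/a)) = √(3.444e+21 · (2/1.126e+08 − 1/6.778e+08)) m/s ≈ 7.489e+06 m/s = 7489 km/s.
vₐ = √(GM · (2/rₐ − 1/a)) = √(3.444e+21 · (2/1.243e+09 − 1/6.778e+08)) m/s ≈ 6.784e+05 m/s = 678.4 km/s.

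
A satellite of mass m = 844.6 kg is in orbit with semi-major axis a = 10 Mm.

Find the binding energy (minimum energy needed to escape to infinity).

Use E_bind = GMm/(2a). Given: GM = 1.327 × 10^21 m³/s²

Convert to SI: a = 10 Mm = 1e+07 m.
Total orbital energy is E = −GMm/(2a); binding energy is E_bind = −E = GMm/(2a).
E_bind = 1.327e+21 · 844.6 / (2 · 1e+07) J ≈ 5.604e+16 J = 56.04 PJ.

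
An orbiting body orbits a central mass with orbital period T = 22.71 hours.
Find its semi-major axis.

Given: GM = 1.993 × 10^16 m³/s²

Convert to SI: T = 22.71 hours = 81756 s.
Invert Kepler's third law: a = (GM · T² / (4π²))^(1/3).
Substituting T = 81756 s and GM = 1.993e+16 m³/s²:
a = (1.993e+16 · (81756)² / (4π²))^(1/3) m
a ≈ 1.5e+08 m = 150 Mm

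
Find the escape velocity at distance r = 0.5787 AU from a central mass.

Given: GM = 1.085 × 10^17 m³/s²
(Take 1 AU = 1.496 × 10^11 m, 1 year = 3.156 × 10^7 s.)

Convert to SI: r = 0.5787 AU = 8.65735e+10 m.
Escape velocity comes from setting total energy to zero: ½v² − GM/r = 0 ⇒ v_esc = √(2GM / r).
v_esc = √(2 · 1.085e+17 / 8.65735e+10) m/s ≈ 1583 m/s = 0.334 AU/year.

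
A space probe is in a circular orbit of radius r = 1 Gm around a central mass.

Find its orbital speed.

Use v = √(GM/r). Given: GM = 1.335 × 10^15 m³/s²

Convert to SI: r = 1 Gm = 1e+09 m.
For a circular orbit, gravity supplies the centripetal force, so v = √(GM / r).
v = √(1.335e+15 / 1e+09) m/s ≈ 1155 m/s = 1.155 km/s.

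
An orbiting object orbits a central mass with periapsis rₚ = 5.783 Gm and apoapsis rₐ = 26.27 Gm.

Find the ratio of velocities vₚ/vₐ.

Convert to SI: rₚ = 5.783 Gm = 5.783e+09 m; rₐ = 26.27 Gm = 2.627e+10 m.
Conservation of angular momentum gives rₚvₚ = rₐvₐ, so vₚ/vₐ = rₐ/rₚ.
vₚ/vₐ = 2.627e+10 / 5.783e+09 ≈ 4.543.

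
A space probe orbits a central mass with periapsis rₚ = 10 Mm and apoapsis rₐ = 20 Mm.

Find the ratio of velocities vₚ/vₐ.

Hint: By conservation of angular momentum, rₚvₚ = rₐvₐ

Convert to SI: rₚ = 10 Mm = 1e+07 m; rₐ = 20 Mm = 2e+07 m.
Conservation of angular momentum gives rₚvₚ = rₐvₐ, so vₚ/vₐ = rₐ/rₚ.
vₚ/vₐ = 2e+07 / 1e+07 ≈ 2.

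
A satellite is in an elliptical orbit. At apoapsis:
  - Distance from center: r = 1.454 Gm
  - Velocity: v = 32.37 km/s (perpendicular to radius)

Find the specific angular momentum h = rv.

Convert to SI: r = 1.454 Gm = 1.454e+09 m; v = 32.37 km/s = 32370 m/s.
With v perpendicular to r, h = r · v.
h = 1.454e+09 · 32370 m²/s ≈ 4.707e+13 m²/s.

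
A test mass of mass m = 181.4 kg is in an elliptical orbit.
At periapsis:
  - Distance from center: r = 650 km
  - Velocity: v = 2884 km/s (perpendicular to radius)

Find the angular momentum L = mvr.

Convert to SI: r = 650 km = 650000 m; v = 2884 km/s = 2.884e+06 m/s.
Since v is perpendicular to r, L = m · v · r.
L = 181.4 · 2.884e+06 · 650000 kg·m²/s ≈ 3.401e+14 kg·m²/s.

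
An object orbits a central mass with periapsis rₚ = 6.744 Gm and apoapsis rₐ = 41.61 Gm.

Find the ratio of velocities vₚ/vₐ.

Convert to SI: rₚ = 6.744 Gm = 6.744e+09 m; rₐ = 41.61 Gm = 4.161e+10 m.
Conservation of angular momentum gives rₚvₚ = rₐvₐ, so vₚ/vₐ = rₐ/rₚ.
vₚ/vₐ = 4.161e+10 / 6.744e+09 ≈ 6.17.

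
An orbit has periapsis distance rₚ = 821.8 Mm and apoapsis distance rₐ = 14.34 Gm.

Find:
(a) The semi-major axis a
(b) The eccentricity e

Convert to SI: rₚ = 821.8 Mm = 8.218e+08 m; rₐ = 14.34 Gm = 1.434e+10 m.
(a) a = (rₚ + rₐ) / 2 = (8.218e+08 + 1.434e+10) / 2 ≈ 7.581e+09 m = 7.581 Gm.
(b) e = (rₐ − rₚ) / (rₐ + rₚ) = (1.434e+10 − 8.218e+08) / (1.434e+10 + 8.218e+08) ≈ 0.8916.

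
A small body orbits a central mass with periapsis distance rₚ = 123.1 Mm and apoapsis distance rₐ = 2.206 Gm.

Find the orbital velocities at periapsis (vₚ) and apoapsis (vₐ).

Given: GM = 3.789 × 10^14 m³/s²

Convert to SI: rₚ = 123.1 Mm = 1.231e+08 m; rₐ = 2.206 Gm = 2.206e+09 m.
Use the vis-viva equation v² = GM(2/r − 1/a) with a = (rₚ + rₐ)/2 = (1.231e+08 + 2.206e+09)/2 = 1.16455e+09 m.
vₚ = √(GM · (2/rₚ − 1/a)) = √(3.789e+14 · (2/1.231e+08 − 1/1.16455e+09)) m/s ≈ 2415 m/s = 2.415 km/s.
vₐ = √(GM · (2/rₐ − 1/a)) = √(3.789e+14 · (2/2.206e+09 − 1/1.16455e+09)) m/s ≈ 134.7 m/s = 134.7 m/s.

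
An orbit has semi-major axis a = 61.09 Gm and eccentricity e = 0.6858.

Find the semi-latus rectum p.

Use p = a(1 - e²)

Convert to SI: a = 61.09 Gm = 6.109e+10 m.
p = a (1 − e²).
p = 6.109e+10 · (1 − (0.6858)²) = 6.109e+10 · 0.529678 ≈ 3.236e+10 m = 32.36 Gm.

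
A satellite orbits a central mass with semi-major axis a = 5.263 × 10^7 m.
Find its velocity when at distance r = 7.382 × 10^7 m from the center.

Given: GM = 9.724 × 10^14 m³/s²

Vis-viva: v = √(GM · (2/r − 1/a)).
2/r − 1/a = 2/7.382e+07 − 1/5.263e+07 = 8.09236e-09 m⁻¹.
v = √(9.724e+14 · 8.09236e-09) m/s ≈ 2805 m/s = 2.805 km/s.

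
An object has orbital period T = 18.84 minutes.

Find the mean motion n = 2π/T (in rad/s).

Convert to SI: T = 18.84 minutes = 1130.4 s.
n = 2π / T.
n = 2π / 1130.4 s ≈ 0.005558 rad/s.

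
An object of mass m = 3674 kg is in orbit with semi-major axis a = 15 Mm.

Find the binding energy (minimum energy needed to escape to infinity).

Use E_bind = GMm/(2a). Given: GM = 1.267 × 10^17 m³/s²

Convert to SI: a = 15 Mm = 1.5e+07 m.
Total orbital energy is E = −GMm/(2a); binding energy is E_bind = −E = GMm/(2a).
E_bind = 1.267e+17 · 3674 / (2 · 1.5e+07) J ≈ 1.552e+13 J = 15.52 TJ.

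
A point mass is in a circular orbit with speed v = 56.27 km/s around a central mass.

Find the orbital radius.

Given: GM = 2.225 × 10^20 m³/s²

Convert to SI: v = 56.27 km/s = 56270 m/s.
For a circular orbit, v² = GM / r, so r = GM / v².
r = 2.225e+20 / (56270)² m ≈ 7.027e+10 m = 7.027 × 10^10 m.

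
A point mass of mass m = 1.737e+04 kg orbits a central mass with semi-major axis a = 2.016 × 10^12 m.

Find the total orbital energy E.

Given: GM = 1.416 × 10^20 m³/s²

E = −GMm / (2a).
E = −1.416e+20 · 1.737e+04 / (2 · 2.016e+12) J ≈ -6.1e+11 J = -610 GJ.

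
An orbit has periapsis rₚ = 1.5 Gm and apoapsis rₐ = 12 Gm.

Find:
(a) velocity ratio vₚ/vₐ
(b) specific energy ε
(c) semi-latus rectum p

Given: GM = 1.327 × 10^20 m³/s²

Convert to SI: rₚ = 1.5 Gm = 1.5e+09 m; rₐ = 12 Gm = 1.2e+10 m.
(a) Conservation of angular momentum (rₚvₚ = rₐvₐ) gives vₚ/vₐ = rₐ/rₚ = 1.2e+10/1.5e+09 ≈ 8
(b) With a = (rₚ + rₐ)/2 = 6.75e+09 m, ε = −GM/(2a) = −1.327e+20/(2 · 6.75e+09) J/kg ≈ -9.83e+09 J/kg
(c) From a = (rₚ + rₐ)/2 = 6.75e+09 m and e = (rₐ − rₚ)/(rₐ + rₚ) = 0.777778, p = a(1 − e²) = 6.75e+09 · (1 − (0.777778)²) ≈ 2.667e+09 m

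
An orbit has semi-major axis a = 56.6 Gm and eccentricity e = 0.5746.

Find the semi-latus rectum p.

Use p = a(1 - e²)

Convert to SI: a = 56.6 Gm = 5.66e+10 m.
p = a (1 − e²).
p = 5.66e+10 · (1 − (0.5746)²) = 5.66e+10 · 0.669835 ≈ 3.791e+10 m = 37.91 Gm.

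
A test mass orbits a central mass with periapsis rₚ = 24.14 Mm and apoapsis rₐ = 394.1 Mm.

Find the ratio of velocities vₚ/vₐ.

Convert to SI: rₚ = 24.14 Mm = 2.414e+07 m; rₐ = 394.1 Mm = 3.941e+08 m.
Conservation of angular momentum gives rₚvₚ = rₐvₐ, so vₚ/vₐ = rₐ/rₚ.
vₚ/vₐ = 3.941e+08 / 2.414e+07 ≈ 16.33.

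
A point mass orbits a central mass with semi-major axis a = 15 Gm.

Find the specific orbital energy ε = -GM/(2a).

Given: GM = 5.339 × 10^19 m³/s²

Convert to SI: a = 15 Gm = 1.5e+10 m.
ε = −GM / (2a).
ε = −5.339e+19 / (2 · 1.5e+10) J/kg ≈ -1.78e+09 J/kg = -1.78 GJ/kg.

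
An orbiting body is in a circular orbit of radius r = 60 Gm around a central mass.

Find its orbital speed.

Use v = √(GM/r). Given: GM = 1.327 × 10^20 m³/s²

Convert to SI: r = 60 Gm = 6e+10 m.
For a circular orbit, gravity supplies the centripetal force, so v = √(GM / r).
v = √(1.327e+20 / 6e+10) m/s ≈ 4.703e+04 m/s = 47.03 km/s.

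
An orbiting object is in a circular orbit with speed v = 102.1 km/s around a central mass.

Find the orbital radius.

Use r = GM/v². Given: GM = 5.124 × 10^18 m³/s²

Convert to SI: v = 102.1 km/s = 102100 m/s.
For a circular orbit, v² = GM / r, so r = GM / v².
r = 5.124e+18 / (102100)² m ≈ 4.915e+08 m = 491.5 Mm.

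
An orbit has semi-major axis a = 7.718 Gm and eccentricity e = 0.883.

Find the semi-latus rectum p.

Convert to SI: a = 7.718 Gm = 7.718e+09 m.
p = a (1 − e²).
p = 7.718e+09 · (1 − (0.883)²) = 7.718e+09 · 0.220311 ≈ 1.7e+09 m = 1.7 Gm.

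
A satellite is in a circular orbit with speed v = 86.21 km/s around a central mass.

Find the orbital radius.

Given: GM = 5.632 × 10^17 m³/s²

Convert to SI: v = 86.21 km/s = 86210 m/s.
For a circular orbit, v² = GM / r, so r = GM / v².
r = 5.632e+17 / (86210)² m ≈ 7.578e+07 m = 7.578 × 10^7 m.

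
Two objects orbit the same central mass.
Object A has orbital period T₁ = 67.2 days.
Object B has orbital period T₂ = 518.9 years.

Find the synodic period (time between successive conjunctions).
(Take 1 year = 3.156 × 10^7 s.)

Convert to SI: T₁ = 67.2 days = 5.80608e+06 s; T₂ = 518.9 years = 1.63765e+10 s.
T_syn = |T₁ · T₂ / (T₁ − T₂)|.
T_syn = |5.80608e+06 · 1.63765e+10 / (5.80608e+06 − 1.63765e+10)| s ≈ 5.808e+06 s = 67.22 days.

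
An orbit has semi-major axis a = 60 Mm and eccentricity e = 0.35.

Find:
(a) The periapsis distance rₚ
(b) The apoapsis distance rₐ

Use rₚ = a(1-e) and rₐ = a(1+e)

Convert to SI: a = 60 Mm = 6e+07 m.
(a) rₚ = a(1 − e) = 6e+07 · (1 − 0.35) = 6e+07 · 0.65 ≈ 3.9e+07 m = 39 Mm.
(b) rₐ = a(1 + e) = 6e+07 · (1 + 0.35) = 6e+07 · 1.35 ≈ 8.1e+07 m = 81 Mm.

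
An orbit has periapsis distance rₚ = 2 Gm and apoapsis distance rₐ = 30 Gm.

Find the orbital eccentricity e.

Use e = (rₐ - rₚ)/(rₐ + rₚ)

Convert to SI: rₚ = 2 Gm = 2e+09 m; rₐ = 30 Gm = 3e+10 m.
e = (rₐ − rₚ) / (rₐ + rₚ).
e = (3e+10 − 2e+09) / (3e+10 + 2e+09) = 2.8e+10 / 3.2e+10 ≈ 0.875.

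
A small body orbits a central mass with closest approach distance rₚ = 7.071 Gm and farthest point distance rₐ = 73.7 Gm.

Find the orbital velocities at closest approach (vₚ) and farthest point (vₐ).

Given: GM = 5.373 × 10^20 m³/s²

Convert to SI: rₚ = 7.071 Gm = 7.071e+09 m; rₐ = 73.7 Gm = 7.37e+10 m.
Use the vis-viva equation v² = GM(2/r − 1/a) with a = (rₚ + rₐ)/2 = (7.071e+09 + 7.37e+10)/2 = 4.03855e+10 m.
vₚ = √(GM · (2/rₚ − 1/a)) = √(5.373e+20 · (2/7.071e+09 − 1/4.03855e+10)) m/s ≈ 3.724e+05 m/s = 372.4 km/s.
vₐ = √(GM · (2/rₐ − 1/a)) = √(5.373e+20 · (2/7.37e+10 − 1/4.03855e+10)) m/s ≈ 3.573e+04 m/s = 35.73 km/s.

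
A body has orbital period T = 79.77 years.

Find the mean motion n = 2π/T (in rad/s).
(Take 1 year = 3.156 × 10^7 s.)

Convert to SI: T = 79.77 years = 2.51754e+09 s.
n = 2π / T.
n = 2π / 2.51754e+09 s ≈ 2.496e-09 rad/s.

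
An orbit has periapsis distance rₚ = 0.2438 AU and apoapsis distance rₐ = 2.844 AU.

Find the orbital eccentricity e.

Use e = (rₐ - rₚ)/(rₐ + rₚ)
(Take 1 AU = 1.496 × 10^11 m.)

Convert to SI: rₚ = 0.2438 AU = 3.64725e+10 m; rₐ = 2.844 AU = 4.25462e+11 m.
e = (rₐ − rₚ) / (rₐ + rₚ).
e = (4.25462e+11 − 3.64725e+10) / (4.25462e+11 + 3.64725e+10) = 3.8899e+11 / 4.61935e+11 ≈ 0.8421.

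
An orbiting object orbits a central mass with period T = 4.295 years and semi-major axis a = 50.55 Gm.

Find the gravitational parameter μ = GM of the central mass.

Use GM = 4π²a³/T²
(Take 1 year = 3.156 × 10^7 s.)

Convert to SI: T = 4.295 years = 1.3555e+08 s; a = 50.55 Gm = 5.055e+10 m.
GM = 4π² · a³ / T².
GM = 4π² · (5.055e+10)³ / (1.3555e+08)² m³/s² ≈ 2.775e+17 m³/s² = 2.775 × 10^17 m³/s².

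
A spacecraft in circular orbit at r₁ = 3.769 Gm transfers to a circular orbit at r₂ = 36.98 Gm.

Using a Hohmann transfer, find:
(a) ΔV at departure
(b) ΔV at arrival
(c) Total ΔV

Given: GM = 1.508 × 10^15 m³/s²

Convert to SI: r₁ = 3.769 Gm = 3.769e+09 m; r₂ = 36.98 Gm = 3.698e+10 m.
Transfer semi-major axis: a_t = (r₁ + r₂)/2 = (3.769e+09 + 3.698e+10)/2 = 2.03745e+10 m.
Circular speeds: v₁ = √(GM/r₁) = 632.539 m/s, v₂ = √(GM/r₂) = 201.938 m/s.
Transfer speeds (vis-viva v² = GM(2/r − 1/a_t)): v₁ᵗ = 852.173 m/s, v₂ᵗ = 86.8534 m/s.
(a) ΔV₁ = |v₁ᵗ − v₁| ≈ 219.6 m/s = 219.6 m/s.
(b) ΔV₂ = |v₂ − v₂ᵗ| ≈ 115.1 m/s = 115.1 m/s.
(c) ΔV_total = ΔV₁ + ΔV₂ ≈ 334.7 m/s = 334.7 m/s.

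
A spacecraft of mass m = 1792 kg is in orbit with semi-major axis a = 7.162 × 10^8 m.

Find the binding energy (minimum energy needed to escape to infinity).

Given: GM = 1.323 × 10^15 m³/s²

Total orbital energy is E = −GMm/(2a); binding energy is E_bind = −E = GMm/(2a).
E_bind = 1.323e+15 · 1792 / (2 · 7.162e+08) J ≈ 1.655e+09 J = 1.655 GJ.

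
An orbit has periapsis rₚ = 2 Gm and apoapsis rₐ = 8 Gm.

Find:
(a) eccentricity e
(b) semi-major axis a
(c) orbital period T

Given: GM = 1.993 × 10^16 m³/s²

Convert to SI: rₚ = 2 Gm = 2e+09 m; rₐ = 8 Gm = 8e+09 m.
(a) e = (rₐ − rₚ)/(rₐ + rₚ) = (8e+09 − 2e+09)/(8e+09 + 2e+09) ≈ 0.6
(b) a = (rₚ + rₐ)/2 = (2e+09 + 8e+09)/2 ≈ 5e+09 m
(c) With a = (rₚ + rₐ)/2 = 5e+09 m, T = 2π √(a³/GM) = 2π √((5e+09)³/1.993e+16) s ≈ 1.574e+07 s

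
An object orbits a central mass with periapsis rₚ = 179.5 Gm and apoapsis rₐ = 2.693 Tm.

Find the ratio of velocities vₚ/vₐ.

Convert to SI: rₚ = 179.5 Gm = 1.795e+11 m; rₐ = 2.693 Tm = 2.693e+12 m.
Conservation of angular momentum gives rₚvₚ = rₐvₐ, so vₚ/vₐ = rₐ/rₚ.
vₚ/vₐ = 2.693e+12 / 1.795e+11 ≈ 15.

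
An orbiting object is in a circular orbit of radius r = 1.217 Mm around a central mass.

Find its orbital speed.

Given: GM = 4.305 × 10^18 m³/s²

Convert to SI: r = 1.217 Mm = 1.217e+06 m.
For a circular orbit, gravity supplies the centripetal force, so v = √(GM / r).
v = √(4.305e+18 / 1.217e+06) m/s ≈ 1.881e+06 m/s = 1881 km/s.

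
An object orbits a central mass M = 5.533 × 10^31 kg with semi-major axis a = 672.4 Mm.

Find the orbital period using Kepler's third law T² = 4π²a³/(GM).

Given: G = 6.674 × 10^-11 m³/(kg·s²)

Convert to SI: a = 672.4 Mm = 6.724e+08 m.
GM = G · M = 6.674e-11 · 5.533e+31 = 3.69272e+21 m³/s².
Kepler's third law: T = 2π √(a³ / GM).
Substituting a = 6.724e+08 m and GM = 3.69272e+21 m³/s²:
T = 2π √((6.724e+08)³ / 3.69272e+21) s
T ≈ 1803 s = 30.05 minutes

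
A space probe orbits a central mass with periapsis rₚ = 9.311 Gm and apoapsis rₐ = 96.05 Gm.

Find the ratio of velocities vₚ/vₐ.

Convert to SI: rₚ = 9.311 Gm = 9.311e+09 m; rₐ = 96.05 Gm = 9.605e+10 m.
Conservation of angular momentum gives rₚvₚ = rₐvₐ, so vₚ/vₐ = rₐ/rₚ.
vₚ/vₐ = 9.605e+10 / 9.311e+09 ≈ 10.32.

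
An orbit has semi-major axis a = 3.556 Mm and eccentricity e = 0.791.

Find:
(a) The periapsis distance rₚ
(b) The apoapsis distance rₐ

Convert to SI: a = 3.556 Mm = 3.556e+06 m.
(a) rₚ = a(1 − e) = 3.556e+06 · (1 − 0.791) = 3.556e+06 · 0.209 ≈ 7.432e+05 m = 743.2 km.
(b) rₐ = a(1 + e) = 3.556e+06 · (1 + 0.791) = 3.556e+06 · 1.791 ≈ 6.369e+06 m = 6.369 Mm.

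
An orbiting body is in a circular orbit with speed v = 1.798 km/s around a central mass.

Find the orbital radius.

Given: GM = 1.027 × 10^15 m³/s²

Convert to SI: v = 1.798 km/s = 1798 m/s.
For a circular orbit, v² = GM / r, so r = GM / v².
r = 1.027e+15 / (1798)² m ≈ 3.177e+08 m = 317.7 Mm.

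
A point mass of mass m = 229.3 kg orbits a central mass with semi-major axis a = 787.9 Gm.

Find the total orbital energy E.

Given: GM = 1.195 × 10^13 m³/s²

Convert to SI: a = 787.9 Gm = 7.879e+11 m.
E = −GMm / (2a).
E = −1.195e+13 · 229.3 / (2 · 7.879e+11) J ≈ -1739 J = -1.739 kJ.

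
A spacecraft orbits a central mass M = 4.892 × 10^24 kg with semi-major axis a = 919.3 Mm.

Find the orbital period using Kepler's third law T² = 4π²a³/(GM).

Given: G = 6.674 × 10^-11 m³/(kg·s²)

Convert to SI: a = 919.3 Mm = 9.193e+08 m.
GM = G · M = 6.674e-11 · 4.892e+24 = 3.26492e+14 m³/s².
Kepler's third law: T = 2π √(a³ / GM).
Substituting a = 9.193e+08 m and GM = 3.26492e+14 m³/s²:
T = 2π √((9.193e+08)³ / 3.26492e+14) s
T ≈ 9.692e+06 s = 112.2 days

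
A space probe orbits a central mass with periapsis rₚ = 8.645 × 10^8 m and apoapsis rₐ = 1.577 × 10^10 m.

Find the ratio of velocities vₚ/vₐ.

Conservation of angular momentum gives rₚvₚ = rₐvₐ, so vₚ/vₐ = rₐ/rₚ.
vₚ/vₐ = 1.577e+10 / 8.645e+08 ≈ 18.24.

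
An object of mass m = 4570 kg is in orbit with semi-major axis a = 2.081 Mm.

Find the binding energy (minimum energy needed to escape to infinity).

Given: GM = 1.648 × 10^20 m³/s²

Convert to SI: a = 2.081 Mm = 2.081e+06 m.
Total orbital energy is E = −GMm/(2a); binding energy is E_bind = −E = GMm/(2a).
E_bind = 1.648e+20 · 4570 / (2 · 2.081e+06) J ≈ 1.81e+17 J = 181 PJ.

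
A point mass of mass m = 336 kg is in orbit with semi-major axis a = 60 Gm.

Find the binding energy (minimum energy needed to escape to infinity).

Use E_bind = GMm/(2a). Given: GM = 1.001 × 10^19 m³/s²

Convert to SI: a = 60 Gm = 6e+10 m.
Total orbital energy is E = −GMm/(2a); binding energy is E_bind = −E = GMm/(2a).
E_bind = 1.001e+19 · 336 / (2 · 6e+10) J ≈ 2.803e+10 J = 28.03 GJ.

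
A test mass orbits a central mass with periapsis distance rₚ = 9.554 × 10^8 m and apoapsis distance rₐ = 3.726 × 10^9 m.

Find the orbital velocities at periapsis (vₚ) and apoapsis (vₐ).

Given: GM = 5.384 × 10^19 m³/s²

Use the vis-viva equation v² = GM(2/r − 1/a) with a = (rₚ + rₐ)/2 = (9.554e+08 + 3.726e+09)/2 = 2.3407e+09 m.
vₚ = √(GM · (2/rₚ − 1/a)) = √(5.384e+19 · (2/9.554e+08 − 1/2.3407e+09)) m/s ≈ 2.995e+05 m/s = 299.5 km/s.
vₐ = √(GM · (2/rₐ − 1/a)) = √(5.384e+19 · (2/3.726e+09 − 1/2.3407e+09)) m/s ≈ 7.68e+04 m/s = 76.8 km/s.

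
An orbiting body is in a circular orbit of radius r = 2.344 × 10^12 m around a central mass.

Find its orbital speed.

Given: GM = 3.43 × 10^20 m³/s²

For a circular orbit, gravity supplies the centripetal force, so v = √(GM / r).
v = √(3.43e+20 / 2.344e+12) m/s ≈ 1.21e+04 m/s = 12.1 km/s.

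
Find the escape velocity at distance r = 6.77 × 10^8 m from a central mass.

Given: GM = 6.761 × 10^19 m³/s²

Escape velocity comes from setting total energy to zero: ½v² − GM/r = 0 ⇒ v_esc = √(2GM / r).
v_esc = √(2 · 6.761e+19 / 6.77e+08) m/s ≈ 4.469e+05 m/s = 446.9 km/s.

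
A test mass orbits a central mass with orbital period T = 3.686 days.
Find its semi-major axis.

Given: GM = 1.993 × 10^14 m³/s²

Convert to SI: T = 3.686 days = 318470 s.
Invert Kepler's third law: a = (GM · T² / (4π²))^(1/3).
Substituting T = 318470 s and GM = 1.993e+14 m³/s²:
a = (1.993e+14 · (318470)² / (4π²))^(1/3) m
a ≈ 8e+07 m = 80 Mm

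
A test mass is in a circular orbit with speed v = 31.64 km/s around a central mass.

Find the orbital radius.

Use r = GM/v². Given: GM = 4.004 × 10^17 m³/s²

Convert to SI: v = 31.64 km/s = 31640 m/s.
For a circular orbit, v² = GM / r, so r = GM / v².
r = 4.004e+17 / (31640)² m ≈ 4e+08 m = 400 Mm.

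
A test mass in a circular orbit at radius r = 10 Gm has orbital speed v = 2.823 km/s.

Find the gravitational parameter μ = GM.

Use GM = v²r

Convert to SI: r = 10 Gm = 1e+10 m; v = 2.823 km/s = 2823 m/s.
For a circular orbit v² = GM/r, so GM = v² · r.
GM = (2823)² · 1e+10 m³/s² ≈ 7.969e+16 m³/s² = 7.969 × 10^16 m³/s².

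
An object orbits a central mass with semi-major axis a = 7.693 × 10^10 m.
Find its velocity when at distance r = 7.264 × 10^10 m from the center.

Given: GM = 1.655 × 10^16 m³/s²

Vis-viva: v = √(GM · (2/r − 1/a)).
2/r − 1/a = 2/7.264e+10 − 1/7.693e+10 = 1.45342e-11 m⁻¹.
v = √(1.655e+16 · 1.45342e-11) m/s ≈ 490.4 m/s = 490.4 m/s.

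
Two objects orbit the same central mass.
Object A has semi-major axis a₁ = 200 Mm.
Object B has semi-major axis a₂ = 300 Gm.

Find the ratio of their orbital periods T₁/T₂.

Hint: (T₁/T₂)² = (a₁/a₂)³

Convert to SI: a₁ = 200 Mm = 2e+08 m; a₂ = 300 Gm = 3e+11 m.
From Kepler's third law, (T₁/T₂)² = (a₁/a₂)³, so T₁/T₂ = (a₁/a₂)^(3/2).
a₁/a₂ = 2e+08 / 3e+11 = 0.000666667.
T₁/T₂ = (0.000666667)^(3/2) ≈ 1.721e-05.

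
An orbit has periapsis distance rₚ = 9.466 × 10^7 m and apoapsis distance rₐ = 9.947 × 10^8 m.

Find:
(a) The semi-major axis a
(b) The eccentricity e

(a) a = (rₚ + rₐ) / 2 = (9.466e+07 + 9.947e+08) / 2 ≈ 5.447e+08 m = 5.447 × 10^8 m.
(b) e = (rₐ − rₚ) / (rₐ + rₚ) = (9.947e+08 − 9.466e+07) / (9.947e+08 + 9.466e+07) ≈ 0.8262.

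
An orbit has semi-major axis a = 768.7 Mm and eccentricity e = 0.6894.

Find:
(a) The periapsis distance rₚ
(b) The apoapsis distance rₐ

Convert to SI: a = 768.7 Mm = 7.687e+08 m.
(a) rₚ = a(1 − e) = 7.687e+08 · (1 − 0.6894) = 7.687e+08 · 0.3106 ≈ 2.388e+08 m = 238.8 Mm.
(b) rₐ = a(1 + e) = 7.687e+08 · (1 + 0.6894) = 7.687e+08 · 1.6894 ≈ 1.299e+09 m = 1.299 Gm.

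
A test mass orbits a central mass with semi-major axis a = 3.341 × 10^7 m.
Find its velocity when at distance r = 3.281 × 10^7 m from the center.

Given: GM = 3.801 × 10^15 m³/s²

Vis-viva: v = √(GM · (2/r − 1/a)).
2/r − 1/a = 2/3.281e+07 − 1/3.341e+07 = 3.10259e-08 m⁻¹.
v = √(3.801e+15 · 3.10259e-08) m/s ≈ 1.086e+04 m/s = 10.86 km/s.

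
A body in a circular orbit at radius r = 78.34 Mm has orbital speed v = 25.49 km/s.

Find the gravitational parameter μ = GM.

Convert to SI: r = 78.34 Mm = 7.834e+07 m; v = 25.49 km/s = 25490 m/s.
For a circular orbit v² = GM/r, so GM = v² · r.
GM = (25490)² · 7.834e+07 m³/s² ≈ 5.09e+16 m³/s² = 5.09 × 10^16 m³/s².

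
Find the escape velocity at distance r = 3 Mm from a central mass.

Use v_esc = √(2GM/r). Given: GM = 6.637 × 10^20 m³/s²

Convert to SI: r = 3 Mm = 3e+06 m.
Escape velocity comes from setting total energy to zero: ½v² − GM/r = 0 ⇒ v_esc = √(2GM / r).
v_esc = √(2 · 6.637e+20 / 3e+06) m/s ≈ 2.103e+07 m/s = 2.103e+04 km/s.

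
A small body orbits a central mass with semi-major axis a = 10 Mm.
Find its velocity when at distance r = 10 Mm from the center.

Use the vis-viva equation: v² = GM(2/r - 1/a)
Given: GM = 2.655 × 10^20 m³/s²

Convert to SI: a = 10 Mm = 1e+07 m; r = 10 Mm = 1e+07 m.
Vis-viva: v = √(GM · (2/r − 1/a)).
2/r − 1/a = 2/1e+07 − 1/1e+07 = 1e-07 m⁻¹.
v = √(2.655e+20 · 1e-07) m/s ≈ 5.153e+06 m/s = 5153 km/s.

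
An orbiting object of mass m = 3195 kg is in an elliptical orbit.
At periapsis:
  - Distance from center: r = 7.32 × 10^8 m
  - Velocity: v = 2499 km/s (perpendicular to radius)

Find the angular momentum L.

Convert to SI: v = 2499 km/s = 2.499e+06 m/s.
Since v is perpendicular to r, L = m · v · r.
L = 3195 · 2.499e+06 · 7.32e+08 kg·m²/s ≈ 5.845e+18 kg·m²/s.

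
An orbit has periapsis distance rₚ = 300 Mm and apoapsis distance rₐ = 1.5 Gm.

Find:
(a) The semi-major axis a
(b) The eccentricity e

Convert to SI: rₚ = 300 Mm = 3e+08 m; rₐ = 1.5 Gm = 1.5e+09 m.
(a) a = (rₚ + rₐ) / 2 = (3e+08 + 1.5e+09) / 2 ≈ 9e+08 m = 900 Mm.
(b) e = (rₐ − rₚ) / (rₐ + rₚ) = (1.5e+09 − 3e+08) / (1.5e+09 + 3e+08) ≈ 0.6667.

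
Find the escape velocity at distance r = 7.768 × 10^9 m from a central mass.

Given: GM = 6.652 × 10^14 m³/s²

Escape velocity comes from setting total energy to zero: ½v² − GM/r = 0 ⇒ v_esc = √(2GM / r).
v_esc = √(2 · 6.652e+14 / 7.768e+09) m/s ≈ 413.8 m/s = 413.8 m/s.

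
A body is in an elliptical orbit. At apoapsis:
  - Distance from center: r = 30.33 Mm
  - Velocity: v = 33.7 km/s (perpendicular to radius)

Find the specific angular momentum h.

Convert to SI: r = 30.33 Mm = 3.033e+07 m; v = 33.7 km/s = 33700 m/s.
With v perpendicular to r, h = r · v.
h = 3.033e+07 · 33700 m²/s ≈ 1.022e+12 m²/s.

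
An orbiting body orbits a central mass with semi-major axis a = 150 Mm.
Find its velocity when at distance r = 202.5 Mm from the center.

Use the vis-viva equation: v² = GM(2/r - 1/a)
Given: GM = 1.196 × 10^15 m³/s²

Convert to SI: a = 150 Mm = 1.5e+08 m; r = 202.5 Mm = 2.025e+08 m.
Vis-viva: v = √(GM · (2/r − 1/a)).
2/r − 1/a = 2/2.025e+08 − 1/1.5e+08 = 3.20988e-09 m⁻¹.
v = √(1.196e+15 · 3.20988e-09) m/s ≈ 1959 m/s = 1.959 km/s.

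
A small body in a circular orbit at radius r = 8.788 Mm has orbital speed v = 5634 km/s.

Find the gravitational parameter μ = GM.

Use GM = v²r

Convert to SI: r = 8.788 Mm = 8.788e+06 m; v = 5634 km/s = 5.634e+06 m/s.
For a circular orbit v² = GM/r, so GM = v² · r.
GM = (5.634e+06)² · 8.788e+06 m³/s² ≈ 2.789e+20 m³/s² = 2.789 × 10^20 m³/s².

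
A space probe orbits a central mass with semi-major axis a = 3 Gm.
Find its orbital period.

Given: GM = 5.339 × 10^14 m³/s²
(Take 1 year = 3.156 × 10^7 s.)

Convert to SI: a = 3 Gm = 3e+09 m.
Kepler's third law: T = 2π √(a³ / GM).
Substituting a = 3e+09 m and GM = 5.339e+14 m³/s²:
T = 2π √((3e+09)³ / 5.339e+14) s
T ≈ 4.468e+07 s = 1.416 years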